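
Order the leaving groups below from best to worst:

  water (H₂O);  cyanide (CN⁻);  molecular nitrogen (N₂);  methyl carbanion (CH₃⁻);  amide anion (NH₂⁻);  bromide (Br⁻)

The more stable X⁻ (or X) is on its own — i.e. the weaker a base it is — the better a leaving group it makes.
molecular nitrogen (N₂): no meaningful conjugate acid; N₂ departs as an exceptionally stable neutral molecule
bromide (Br⁻): pKₐ(HBr) ≈ -9 — weak base; good leaving group
water (H₂O): pKₐ(H₃O⁺) ≈ -1.7
cyanide (CN⁻): pKₐ(HCN) ≈ 9.2 — sp carbon stabilises the charge somewhat, but still a poor LG
amide anion (NH₂⁻): pKₐ(NH₃) ≈ 38 — extremely strong base; never a leaving group
methyl carbanion (CH₃⁻): pKₐ(CH₄) ≈ 48 — unstabilised carbanion; the worst conceivable leaving group

molecular nitrogen (N₂) > bromide (Br⁻) > water (H₂O) > cyanide (CN⁻) > amide anion (NH₂⁻) > methyl carbanion (CH₃⁻)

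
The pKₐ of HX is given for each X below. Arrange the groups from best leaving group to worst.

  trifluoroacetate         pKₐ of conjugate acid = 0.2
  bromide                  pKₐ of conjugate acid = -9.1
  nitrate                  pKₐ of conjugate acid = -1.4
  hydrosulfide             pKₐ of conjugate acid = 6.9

Lower conjugate-acid pKₐ ⇒ weaker base ⇒ better leaving group.
Sorting by the given values: bromide (-9.1), nitrate (-1.4), trifluoroacetate (0.2), hydrosulfide (6.9).

bromide > nitrate > trifluoroacetate > hydrosulfide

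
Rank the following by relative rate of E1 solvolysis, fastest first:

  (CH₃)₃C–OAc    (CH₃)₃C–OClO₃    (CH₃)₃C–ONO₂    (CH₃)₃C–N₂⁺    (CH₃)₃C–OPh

(CH₃)₃C–N₂⁺ > (CH₃)₃C–OClO₃ > (CH₃)₃C–ONO₂ > (CH₃)₃C–OAc > (CH₃)₃C–OPh

Same R in every case — rank the leaving groups.
Rank by basicity of the departing species: weakest base leaves most easily.
(CH₃)₃C–N₂⁺ loses N₂: no meaningful conjugate acid; N₂ departs as an exceptionally stable neutral molecule
(CH₃)₃C–OClO₃ loses ClO₄⁻: pKₐ(HClO₄) ≈ -10
(CH₃)₃C–ONO₂ loses NO₃⁻: pKₐ(HNO₃) ≈ -1.3
(CH₃)₃C–OAc loses AcO⁻: pKₐ(CH₃COOH) ≈ 4.8
(CH₃)₃C–OPh loses PhO⁻: pKₐ(C₆H₅OH (phenol)) ≈ 10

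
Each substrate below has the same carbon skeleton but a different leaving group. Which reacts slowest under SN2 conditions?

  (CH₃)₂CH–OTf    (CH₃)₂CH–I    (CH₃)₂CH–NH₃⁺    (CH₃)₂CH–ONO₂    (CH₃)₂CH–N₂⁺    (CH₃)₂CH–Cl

Same R in every case — rank the leaving groups.
A good leaving group is a weak base: the lower the pKₐ of its conjugate acid, the more readily it departs.
(CH₃)₂CH–N₂⁺ loses N₂: no meaningful conjugate acid; N₂ departs as an exceptionally stable neutral molecule
(CH₃)₂CH–OTf loses OTf⁻: pKₐ(CF₃SO₃H (triflic acid)) ≈ -14
(CH₃)₂CH–I loses I⁻: pKₐ(HI) ≈ -10
(CH₃)₂CH–Cl loses Cl⁻: pKₐ(HCl) ≈ -7
(CH₃)₂CH–ONO₂ loses NO₃⁻: pKₐ(HNO₃) ≈ -1.3
(CH₃)₂CH–NH₃⁺ loses NH₃: pKₐ(NH₄⁺) ≈ 9.2

(CH₃)₂CH–NH₃⁺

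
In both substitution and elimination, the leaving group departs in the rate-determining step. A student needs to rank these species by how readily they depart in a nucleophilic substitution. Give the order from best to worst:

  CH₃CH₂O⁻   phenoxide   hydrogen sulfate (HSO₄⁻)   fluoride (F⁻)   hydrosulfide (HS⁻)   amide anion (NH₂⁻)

hydrogen sulfate (HSO₄⁻) > fluoride (F⁻) > hydrosulfide (HS⁻) > phenoxide > CH₃CH₂O⁻ > amide anion (NH₂⁻)

hydrogen sulfate (HSO₄⁻): pKₐ(H₂SO₄) ≈ -3
fluoride (F⁻): pKₐ(HF) ≈ 3.2
hydrosulfide (HS⁻): pKₐ(H₂S) ≈ 7
phenoxide: pKₐ(C₆H₅OH (phenol)) ≈ 10
CH₃CH₂O⁻: pKₐ(CH₃CH₂OH) ≈ 16
amide anion (NH₂⁻): pKₐ(NH₃) ≈ 38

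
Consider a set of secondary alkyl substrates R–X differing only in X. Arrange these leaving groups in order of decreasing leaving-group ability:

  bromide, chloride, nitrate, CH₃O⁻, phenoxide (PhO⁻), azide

bromide: pKₐ(HBr) ≈ -9 — weak base; good leaving group
chloride: pKₐ(HCl) ≈ -7
nitrate: pKₐ(HNO₃) ≈ -1.3 — resonance-delocalised over three oxygens
azide: pKₐ(HN₃) ≈ 4.7
phenoxide (PhO⁻): pKₐ(C₆H₅OH (phenol)) ≈ 10
CH₃O⁻: pKₐ(CH₃OH) ≈ 15.5 — strong base; alkoxides do not leave unassisted

bromide > chloride > nitrate > azide > phenoxide (PhO⁻) > CH₃O⁻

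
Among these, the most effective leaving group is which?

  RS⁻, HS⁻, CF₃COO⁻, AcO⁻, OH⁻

CF₃COO⁻: pKₐ(CF₃COOH) ≈ 0.2
AcO⁻: pKₐ(CH₃COOH) ≈ 4.8
HS⁻: pKₐ(H₂S) ≈ 7
RS⁻: pKₐ(RSH (a thiol)) ≈ 10.5
OH⁻: pKₐ(H₂O) ≈ 15.7

CF₃COO⁻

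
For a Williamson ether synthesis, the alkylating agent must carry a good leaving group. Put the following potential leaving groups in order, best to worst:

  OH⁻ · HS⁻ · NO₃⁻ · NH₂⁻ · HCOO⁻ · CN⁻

Rank by basicity of the departing species: weakest base leaves most easily.
NO₃⁻: pKₐ(HNO₃) ≈ -1.3
HCOO⁻: pKₐ(HCOOH) ≈ 3.8
HS⁻: pKₐ(H₂S) ≈ 7
CN⁻: pKₐ(HCN) ≈ 9.2
OH⁻: pKₐ(H₂O) ≈ 15.7
NH₂⁻: pKₐ(NH₃) ≈ 38

NO₃⁻ > HCOO⁻ > HS⁻ > CN⁻ > OH⁻ > NH₂⁻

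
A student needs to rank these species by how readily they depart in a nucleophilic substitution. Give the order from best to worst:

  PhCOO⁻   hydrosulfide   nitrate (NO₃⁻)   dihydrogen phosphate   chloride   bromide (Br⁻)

bromide (Br⁻) > chloride > nitrate (NO₃⁻) > dihydrogen phosphate > PhCOO⁻ > hydrosulfide

Rank by basicity of the departing species: weakest base leaves most easily.
bromide (Br⁻): pKₐ(HBr) ≈ -9 — weak base; good leaving group
chloride: pKₐ(HCl) ≈ -7
nitrate (NO₃⁻): pKₐ(HNO₃) ≈ -1.3
dihydrogen phosphate: pKₐ(H₃PO₄) ≈ 2.1
PhCOO⁻: pKₐ(C₆H₅COOH) ≈ 4.2 — aryl carboxylate
hydrosulfide: pKₐ(H₂S) ≈ 7 — larger and more polarisable than the oxygen analogue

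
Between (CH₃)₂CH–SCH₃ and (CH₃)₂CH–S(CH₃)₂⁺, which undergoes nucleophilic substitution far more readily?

From (CH₃)₂CH–SCH₃ the departing group would be RS⁻ (pKₐ(RSH (a thiol)) ≈ 10.5). Moderately basic; rarely leaves without activation.
From (CH₃)₂CH–S(CH₃)₂⁺ the leaving group is SR'₂ (pKₐ(R'₂SH⁺) ≈ -7). Neutral; leaves from a sulfonium salt (R–SR'₂⁺).
(In practice (CH₃)₂CH–S(CH₃)₂⁺ is made from (CH₃)₂CH–SCH₃ by S-methylation with CH₃I, allowing neutral dimethyl sulfide, rather than methanethiolate, to depart.)

(CH₃)₂CH–S(CH₃)₂⁺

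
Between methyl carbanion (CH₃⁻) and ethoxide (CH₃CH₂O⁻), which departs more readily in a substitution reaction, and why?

ethoxide (CH₃CH₂O⁻)

ethoxide (CH₃CH₂O⁻) is the better leaving group.
pKₐ(CH₃CH₂OH) ≈ 16 versus pKₐ(CH₄) ≈ 48: ethoxide (CH₃CH₂O⁻) is the much weaker base.
Strong base; alkoxides do not leave unassisted.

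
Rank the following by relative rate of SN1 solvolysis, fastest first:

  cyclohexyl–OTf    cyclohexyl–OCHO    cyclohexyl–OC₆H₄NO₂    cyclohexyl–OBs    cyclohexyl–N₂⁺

Identical carbon frameworks mean the comparison reduces to leaving-group quality.
The more stable X⁻ (or X) is on its own — i.e. the weaker a base it is — the better a leaving group it makes.
cyclohexyl–N₂⁺ loses N₂: no meaningful conjugate acid; N₂ departs as an exceptionally stable neutral molecule
cyclohexyl–OTf loses OTf⁻: pKₐ(CF₃SO₃H (triflic acid)) ≈ -14
cyclohexyl–OBs loses OBs⁻: pKₐ(p-BrC₆H₄SO₃H) ≈ -2.8
cyclohexyl–OCHO loses HCOO⁻: pKₐ(HCOOH) ≈ 3.8
cyclohexyl–OC₆H₄NO₂ loses p-O₂N–C₆H₄–O⁻: pKₐ(p-nitrophenol) ≈ 7.2

cyclohexyl–N₂⁺ > cyclohexyl–OTf > cyclohexyl–OBs > cyclohexyl–OCHO > cyclohexyl–OC₆H₄NO₂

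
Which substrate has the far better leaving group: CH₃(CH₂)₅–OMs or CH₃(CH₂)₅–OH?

From CH₃(CH₂)₅–OH the departing group would be OH⁻ (pKₐ(H₂O) ≈ 15.7). Strong base; essentially never leaves without prior activation.
From CH₃(CH₂)₅–OMs the leaving group is OMs⁻ (pKₐ(CH₃SO₃H (MsOH)) ≈ -1.9). Resonance-delocalised alkanesulfonate.
(In practice CH₃(CH₂)₅–OMs is made from CH₃(CH₂)₅–OH by treatment with MsCl / Et₃N, converting the hydroxyl into a mesylate.)

CH₃(CH₂)₅–OMs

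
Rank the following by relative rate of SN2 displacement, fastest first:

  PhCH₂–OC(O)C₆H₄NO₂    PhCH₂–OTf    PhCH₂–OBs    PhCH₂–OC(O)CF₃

PhCH₂–OTf > PhCH₂–OBs > PhCH₂–OC(O)CF₃ > PhCH₂–OC(O)C₆H₄NO₂

The skeletons are identical, so relative rate is governed entirely by leaving-group ability.
The more stable X⁻ (or X) is on its own — i.e. the weaker a base it is — the better a leaving group it makes.
PhCH₂–OTf loses OTf⁻: pKₐ(CF₃SO₃H (triflic acid)) ≈ -14
PhCH₂–OBs loses OBs⁻: pKₐ(p-BrC₆H₄SO₃H) ≈ -2.8
PhCH₂–OC(O)CF₃ loses CF₃COO⁻: pKₐ(CF₃COOH) ≈ 0.2
PhCH₂–OC(O)C₆H₄NO₂ loses p-O₂N–C₆H₄–COO⁻: pKₐ(p-nitrobenzoic acid) ≈ 3.4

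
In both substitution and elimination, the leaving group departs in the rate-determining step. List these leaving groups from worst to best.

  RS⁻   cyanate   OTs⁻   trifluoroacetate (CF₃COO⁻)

RS⁻ < cyanate < trifluoroacetate (CF₃COO⁻) < OTs⁻

The more stable X⁻ (or X) is on its own — i.e. the weaker a base it is — the better a leaving group it makes.
OTs⁻: pKₐ(p-CH₃C₆H₄SO₃H (TsOH)) ≈ -2.8 — resonance-delocalised arenesulfonate
trifluoroacetate (CF₃COO⁻): pKₐ(CF₃COOH) ≈ 0.2 — strongly electron-withdrawing CF₃ stabilises the carboxylate
cyanate: pKₐ(HOCN) ≈ 3.5 — resonance between N and O
RS⁻: pKₐ(RSH (a thiol)) ≈ 10.5 — moderately basic; rarely leaves without activation
Listed from poorest to best leaving group as asked.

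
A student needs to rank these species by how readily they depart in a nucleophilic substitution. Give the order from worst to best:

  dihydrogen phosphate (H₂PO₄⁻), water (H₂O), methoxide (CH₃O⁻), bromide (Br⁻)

methoxide (CH₃O⁻) < dihydrogen phosphate (H₂PO₄⁻) < water (H₂O) < bromide (Br⁻)

bromide (Br⁻): pKₐ(HBr) ≈ -9 — weak base; good leaving group
water (H₂O): pKₐ(H₃O⁺) ≈ -1.7
dihydrogen phosphate (H₂PO₄⁻): pKₐ(H₃PO₄) ≈ 2.1
methoxide (CH₃O⁻): pKₐ(CH₃OH) ≈ 15.5 — strong base; alkoxides do not leave unassisted
The question asks for worst first, so the sequence is read in increasing leaving-group ability.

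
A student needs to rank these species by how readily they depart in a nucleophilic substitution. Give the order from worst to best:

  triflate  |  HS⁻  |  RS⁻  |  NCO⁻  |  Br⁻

triflate: pKₐ(CF₃SO₃H (triflic acid)) ≈ -14
Br⁻: pKₐ(HBr) ≈ -9
NCO⁻: pKₐ(HOCN) ≈ 3.5
HS⁻: pKₐ(H₂S) ≈ 7
RS⁻: pKₐ(RSH (a thiol)) ≈ 10.5
The question asks for worst first, so the sequence is read in increasing leaving-group ability.

RS⁻ < HS⁻ < NCO⁻ < Br⁻ < triflate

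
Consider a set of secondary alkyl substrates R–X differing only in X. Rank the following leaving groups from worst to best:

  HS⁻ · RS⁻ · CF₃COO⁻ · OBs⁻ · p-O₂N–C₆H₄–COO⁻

A good leaving group is a weak base: the lower the pKₐ of its conjugate acid, the more readily it departs.
OBs⁻: pKₐ(p-BrC₆H₄SO₃H) ≈ -2.8
CF₃COO⁻: pKₐ(CF₃COOH) ≈ 0.2
p-O₂N–C₆H₄–COO⁻: pKₐ(p-nitrobenzoic acid) ≈ 3.4
HS⁻: pKₐ(H₂S) ≈ 7
RS⁻: pKₐ(RSH (a thiol)) ≈ 10.5
Reversing gives the worst-to-best order requested.

RS⁻ < HS⁻ < p-O₂N–C₆H₄–COO⁻ < CF₃COO⁻ < OBs⁻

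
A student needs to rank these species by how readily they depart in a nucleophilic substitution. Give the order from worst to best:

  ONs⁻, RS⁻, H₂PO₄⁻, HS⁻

A good leaving group is a weak base: the lower the pKₐ of its conjugate acid, the more readily it departs.
ONs⁻: pKₐ(p-O₂NC₆H₄SO₃H) ≈ -3.5
H₂PO₄⁻: pKₐ(H₃PO₄) ≈ 2.1 — moderate base; biological leaving group after further activation
HS⁻: pKₐ(H₂S) ≈ 7
RS⁻: pKₐ(RSH (a thiol)) ≈ 10.5 — moderately basic; rarely leaves without activation
Listed from poorest to best leaving group as asked.

RS⁻ < HS⁻ < H₂PO₄⁻ < ONs⁻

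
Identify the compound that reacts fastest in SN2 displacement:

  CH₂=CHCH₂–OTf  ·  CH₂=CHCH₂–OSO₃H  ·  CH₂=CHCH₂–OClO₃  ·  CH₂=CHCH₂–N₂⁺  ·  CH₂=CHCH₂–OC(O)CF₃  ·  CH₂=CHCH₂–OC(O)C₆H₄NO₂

CH₂=CHCH₂–N₂⁺

With the same alkyl group throughout, only the leaving group differentiates the rates.
Rank by basicity of the departing species: weakest base leaves most easily.
CH₂=CHCH₂–N₂⁺ loses N₂: no meaningful conjugate acid; N₂ departs as an exceptionally stable neutral molecule
CH₂=CHCH₂–OTf loses OTf⁻: pKₐ(CF₃SO₃H (triflic acid)) ≈ -14
CH₂=CHCH₂–OClO₃ loses ClO₄⁻: pKₐ(HClO₄) ≈ -10
CH₂=CHCH₂–OSO₃H loses HSO₄⁻: pKₐ(H₂SO₄) ≈ -3
CH₂=CHCH₂–OC(O)CF₃ loses CF₃COO⁻: pKₐ(CF₃COOH) ≈ 0.2
CH₂=CHCH₂–OC(O)C₆H₄NO₂ loses p-O₂N–C₆H₄–COO⁻: pKₐ(p-nitrobenzoic acid) ≈ 3.4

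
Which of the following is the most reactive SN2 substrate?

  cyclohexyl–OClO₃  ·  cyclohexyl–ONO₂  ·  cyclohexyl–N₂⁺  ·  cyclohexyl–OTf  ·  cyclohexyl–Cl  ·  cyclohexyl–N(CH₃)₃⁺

cyclohexyl–N₂⁺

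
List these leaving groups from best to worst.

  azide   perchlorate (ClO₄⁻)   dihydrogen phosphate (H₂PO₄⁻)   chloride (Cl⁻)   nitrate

perchlorate (ClO₄⁻) > chloride (Cl⁻) > nitrate > dihydrogen phosphate (H₂PO₄⁻) > azide

The more stable X⁻ (or X) is on its own — i.e. the weaker a base it is — the better a leaving group it makes.
perchlorate (ClO₄⁻): pKₐ(HClO₄) ≈ -10
chloride (Cl⁻): pKₐ(HCl) ≈ -7 — moderately weak base
nitrate: pKₐ(HNO₃) ≈ -1.3
dihydrogen phosphate (H₂PO₄⁻): pKₐ(H₃PO₄) ≈ 2.1 — moderate base; biological leaving group after further activation
azide: pKₐ(HN₃) ≈ 4.7 — linear, resonance-stabilised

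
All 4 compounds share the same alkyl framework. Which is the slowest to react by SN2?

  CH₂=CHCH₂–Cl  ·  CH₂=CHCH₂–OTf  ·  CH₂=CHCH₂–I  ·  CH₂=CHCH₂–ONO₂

CH₂=CHCH₂–ONO₂

The skeletons are identical, so relative rate is governed entirely by leaving-group ability.
Leaving-group ability tracks the stability of the departed species; conjugate-acid pKₐ is the usual yardstick (lower pKₐ → better LG).
CH₂=CHCH₂–OTf loses OTf⁻: pKₐ(CF₃SO₃H (triflic acid)) ≈ -14
CH₂=CHCH₂–I loses I⁻: pKₐ(HI) ≈ -10
CH₂=CHCH₂–Cl loses Cl⁻: pKₐ(HCl) ≈ -7
CH₂=CHCH₂–ONO₂ loses NO₃⁻: pKₐ(HNO₃) ≈ -1.3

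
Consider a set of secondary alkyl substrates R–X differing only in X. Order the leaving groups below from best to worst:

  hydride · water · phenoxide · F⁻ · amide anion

water > F⁻ > phenoxide > hydride > amide anion

A good leaving group is a weak base: the lower the pKₐ of its conjugate acid, the more readily it departs.
water: pKₐ(H₃O⁺) ≈ -1.7
F⁻: pKₐ(HF) ≈ 3.2
phenoxide: pKₐ(C₆H₅OH (phenol)) ≈ 10
hydride: pKₐ(H₂) ≈ 36
amide anion: pKₐ(NH₃) ≈ 38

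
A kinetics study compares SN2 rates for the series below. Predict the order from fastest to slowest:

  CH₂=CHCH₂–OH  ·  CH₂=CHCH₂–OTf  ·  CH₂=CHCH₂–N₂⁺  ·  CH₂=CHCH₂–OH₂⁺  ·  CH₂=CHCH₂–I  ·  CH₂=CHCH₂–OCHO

Identical carbon frameworks mean the comparison reduces to leaving-group quality.
A good leaving group is a weak base: the lower the pKₐ of its conjugate acid, the more readily it departs.
CH₂=CHCH₂–N₂⁺ loses N₂: no meaningful conjugate acid; N₂ departs as an exceptionally stable neutral molecule
CH₂=CHCH₂–OTf loses OTf⁻: pKₐ(CF₃SO₃H (triflic acid)) ≈ -14
CH₂=CHCH₂–I loses I⁻: pKₐ(HI) ≈ -10
CH₂=CHCH₂–OH₂⁺ loses H₂O: pKₐ(H₃O⁺) ≈ -1.7
CH₂=CHCH₂–OCHO loses HCOO⁻: pKₐ(HCOOH) ≈ 3.8
CH₂=CHCH₂–OH loses OH⁻: pKₐ(H₂O) ≈ 15.7

CH₂=CHCH₂–N₂⁺ > CH₂=CHCH₂–OTf > CH₂=CHCH₂–I > CH₂=CHCH₂–OH₂⁺ > CH₂=CHCH₂–OCHO > CH₂=CHCH₂–OH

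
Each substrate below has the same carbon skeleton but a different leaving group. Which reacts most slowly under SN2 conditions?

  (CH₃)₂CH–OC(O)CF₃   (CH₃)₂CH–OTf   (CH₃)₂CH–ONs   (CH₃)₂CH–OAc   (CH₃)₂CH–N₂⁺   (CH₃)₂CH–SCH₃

(CH₃)₂CH–SCH₃

The skeletons are identical, so relative rate is governed entirely by leaving-group ability.
Leaving-group ability tracks the stability of the departed species; conjugate-acid pKₐ is the usual yardstick (lower pKₐ → better LG).
(CH₃)₂CH–N₂⁺ loses N₂: no meaningful conjugate acid; N₂ departs as an exceptionally stable neutral molecule
(CH₃)₂CH–OTf loses OTf⁻: pKₐ(CF₃SO₃H (triflic acid)) ≈ -14
(CH₃)₂CH–ONs loses ONs⁻: pKₐ(p-O₂NC₆H₄SO₃H) ≈ -3.5
(CH₃)₂CH–OC(O)CF₃ loses CF₃COO⁻: pKₐ(CF₃COOH) ≈ 0.2
(CH₃)₂CH–OAc loses AcO⁻: pKₐ(CH₃COOH) ≈ 4.8
(CH₃)₂CH–SCH₃ loses RS⁻: pKₐ(RSH (a thiol)) ≈ 10.5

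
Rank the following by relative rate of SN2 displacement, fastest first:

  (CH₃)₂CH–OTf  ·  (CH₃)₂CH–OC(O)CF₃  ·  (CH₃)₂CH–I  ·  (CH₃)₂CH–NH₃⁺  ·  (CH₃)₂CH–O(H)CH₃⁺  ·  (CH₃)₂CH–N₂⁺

Identical carbon frameworks mean the comparison reduces to leaving-group quality.
Rank by basicity of the departing species: weakest base leaves most easily.
(CH₃)₂CH–N₂⁺ loses N₂: no meaningful conjugate acid; N₂ departs as an exceptionally stable neutral molecule
(CH₃)₂CH–OTf loses OTf⁻: pKₐ(CF₃SO₃H (triflic acid)) ≈ -14
(CH₃)₂CH–I loses I⁻: pKₐ(HI) ≈ -10
(CH₃)₂CH–O(H)CH₃⁺ loses R'OH: pKₐ(R'OH₂⁺) ≈ -2.4
(CH₃)₂CH–OC(O)CF₃ loses CF₃COO⁻: pKₐ(CF₃COOH) ≈ 0.2
(CH₃)₂CH–NH₃⁺ loses NH₃: pKₐ(NH₄⁺) ≈ 9.2

(CH₃)₂CH–N₂⁺ > (CH₃)₂CH–OTf > (CH₃)₂CH–I > (CH₃)₂CH–O(H)CH₃⁺ > (CH₃)₂CH–OC(O)CF₃ > (CH₃)₂CH–NH₃⁺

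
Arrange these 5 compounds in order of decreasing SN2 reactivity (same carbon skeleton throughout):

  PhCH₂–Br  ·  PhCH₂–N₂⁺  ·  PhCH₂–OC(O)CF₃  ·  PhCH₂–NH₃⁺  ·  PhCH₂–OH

Same R in every case — rank the leaving groups.
A good leaving group is a weak base: the lower the pKₐ of its conjugate acid, the more readily it departs.
PhCH₂–N₂⁺ loses N₂: no meaningful conjugate acid; N₂ departs as an exceptionally stable neutral molecule
PhCH₂–Br loses Br⁻: pKₐ(HBr) ≈ -9
PhCH₂–OC(O)CF₃ loses CF₃COO⁻: pKₐ(CF₃COOH) ≈ 0.2
PhCH₂–NH₃⁺ loses NH₃: pKₐ(NH₄⁺) ≈ 9.2
PhCH₂–OH loses OH⁻: pKₐ(H₂O) ≈ 15.7

PhCH₂–N₂⁺ > PhCH₂–Br > PhCH₂–OC(O)CF₃ > PhCH₂–NH₃⁺ > PhCH₂–OH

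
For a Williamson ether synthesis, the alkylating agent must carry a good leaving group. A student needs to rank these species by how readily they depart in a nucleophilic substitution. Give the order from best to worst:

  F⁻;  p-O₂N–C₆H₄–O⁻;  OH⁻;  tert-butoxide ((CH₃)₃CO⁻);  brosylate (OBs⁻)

Rank by basicity of the departing species: weakest base leaves most easily.
brosylate (OBs⁻): pKₐ(p-BrC₆H₄SO₃H) ≈ -2.8
F⁻: pKₐ(HF) ≈ 3.2
p-O₂N–C₆H₄–O⁻: pKₐ(p-nitrophenol) ≈ 7.2
OH⁻: pKₐ(H₂O) ≈ 15.7
tert-butoxide ((CH₃)₃CO⁻): pKₐ(t-BuOH) ≈ 18

brosylate (OBs⁻) > F⁻ > p-O₂N–C₆H₄–O⁻ > OH⁻ > tert-butoxide ((CH₃)₃CO⁻)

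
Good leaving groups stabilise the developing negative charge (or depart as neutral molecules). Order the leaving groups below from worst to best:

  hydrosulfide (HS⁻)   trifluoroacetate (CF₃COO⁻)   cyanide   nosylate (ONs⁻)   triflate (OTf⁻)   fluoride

The more stable X⁻ (or X) is on its own — i.e. the weaker a base it is — the better a leaving group it makes.
triflate (OTf⁻): pKₐ(CF₃SO₃H (triflic acid)) ≈ -14 — charge spread over three oxygens and a CF₃ group; the premier leaving group in synthesis
nosylate (ONs⁻): pKₐ(p-O₂NC₆H₄SO₃H) ≈ -3.5 — p-nitro group further stabilises the sulfonate
trifluoroacetate (CF₃COO⁻): pKₐ(CF₃COOH) ≈ 0.2 — strongly electron-withdrawing CF₃ stabilises the carboxylate
fluoride: pKₐ(HF) ≈ 3.2 — small and strongly basic; the poor halide leaving group
hydrosulfide (HS⁻): pKₐ(H₂S) ≈ 7 — larger and more polarisable than the oxygen analogue
cyanide: pKₐ(HCN) ≈ 9.2 — sp carbon stabilises the charge somewhat, but still a poor LG
Reversing gives the worst-to-best order requested.

cyanide < hydrosulfide (HS⁻) < fluoride < trifluoroacetate (CF₃COO⁻) < nosylate (ONs⁻) < triflate (OTf⁻)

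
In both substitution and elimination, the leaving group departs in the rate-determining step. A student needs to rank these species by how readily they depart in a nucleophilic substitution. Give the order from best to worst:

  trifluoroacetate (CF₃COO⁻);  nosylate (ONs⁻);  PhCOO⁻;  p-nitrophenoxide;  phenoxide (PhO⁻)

nosylate (ONs⁻) > trifluoroacetate (CF₃COO⁻) > PhCOO⁻ > p-nitrophenoxide > phenoxide (PhO⁻)

The more stable X⁻ (or X) is on its own — i.e. the weaker a base it is — the better a leaving group it makes.
nosylate (ONs⁻): pKₐ(p-O₂NC₆H₄SO₃H) ≈ -3.5
trifluoroacetate (CF₃COO⁻): pKₐ(CF₃COOH) ≈ 0.2
PhCOO⁻: pKₐ(C₆H₅COOH) ≈ 4.2
p-nitrophenoxide: pKₐ(p-nitrophenol) ≈ 7.2
phenoxide (PhO⁻): pKₐ(C₆H₅OH (phenol)) ≈ 10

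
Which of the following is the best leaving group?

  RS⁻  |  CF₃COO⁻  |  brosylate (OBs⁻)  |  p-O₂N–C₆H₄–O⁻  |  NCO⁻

brosylate (OBs⁻)

A good leaving group is a weak base: the lower the pKₐ of its conjugate acid, the more readily it departs.
brosylate (OBs⁻): pKₐ(p-BrC₆H₄SO₃H) ≈ -2.8
CF₃COO⁻: pKₐ(CF₃COOH) ≈ 0.2
NCO⁻: pKₐ(HOCN) ≈ 3.5
p-O₂N–C₆H₄–O⁻: pKₐ(p-nitrophenol) ≈ 7.2
RS⁻: pKₐ(RSH (a thiol)) ≈ 10.5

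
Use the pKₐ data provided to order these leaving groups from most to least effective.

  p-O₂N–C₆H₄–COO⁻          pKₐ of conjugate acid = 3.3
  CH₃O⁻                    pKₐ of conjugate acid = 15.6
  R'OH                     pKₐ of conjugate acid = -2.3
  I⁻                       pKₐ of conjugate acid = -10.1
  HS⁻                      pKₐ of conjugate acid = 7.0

I⁻ > R'OH > p-O₂N–C₆H₄–COO⁻ > HS⁻ > CH₃O⁻

Lower conjugate-acid pKₐ ⇒ weaker base ⇒ better leaving group.
Sorting by the given values: I⁻ (-10.1), R'OH (-2.3), p-O₂N–C₆H₄–COO⁻ (3.3), HS⁻ (7.0), CH₃O⁻ (15.6).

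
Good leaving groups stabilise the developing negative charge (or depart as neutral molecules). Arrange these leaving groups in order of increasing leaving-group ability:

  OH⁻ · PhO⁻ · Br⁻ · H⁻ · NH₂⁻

NH₂⁻ < H⁻ < OH⁻ < PhO⁻ < Br⁻

Br⁻: pKₐ(HBr) ≈ -9
PhO⁻: pKₐ(C₆H₅OH (phenol)) ≈ 10
OH⁻: pKₐ(H₂O) ≈ 15.7
H⁻: pKₐ(H₂) ≈ 36
NH₂⁻: pKₐ(NH₃) ≈ 38
Listed from poorest to best leaving group as asked.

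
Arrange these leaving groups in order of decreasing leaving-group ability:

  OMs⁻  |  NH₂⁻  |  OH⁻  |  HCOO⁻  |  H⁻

Rank by basicity of the departing species: weakest base leaves most easily.
OMs⁻: pKₐ(CH₃SO₃H (MsOH)) ≈ -1.9
HCOO⁻: pKₐ(HCOOH) ≈ 3.8 — resonance-stabilised carboxylate
OH⁻: pKₐ(H₂O) ≈ 15.7 — strong base; essentially never leaves without prior activation
H⁻: pKₐ(H₂) ≈ 36 — extremely strong base; leaves only in special hydride-transfer contexts
NH₂⁻: pKₐ(NH₃) ≈ 38 — extremely strong base; never a leaving group

OMs⁻ > HCOO⁻ > OH⁻ > H⁻ > NH₂⁻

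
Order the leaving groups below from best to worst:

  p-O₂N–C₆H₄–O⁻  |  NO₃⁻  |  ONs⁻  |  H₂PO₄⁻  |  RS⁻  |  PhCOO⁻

ONs⁻ > NO₃⁻ > H₂PO₄⁻ > PhCOO⁻ > p-O₂N–C₆H₄–O⁻ > RS⁻

ONs⁻: pKₐ(p-O₂NC₆H₄SO₃H) ≈ -3.5
NO₃⁻: pKₐ(HNO₃) ≈ -1.3
H₂PO₄⁻: pKₐ(H₃PO₄) ≈ 2.1
PhCOO⁻: pKₐ(C₆H₅COOH) ≈ 4.2
p-O₂N–C₆H₄–O⁻: pKₐ(p-nitrophenol) ≈ 7.2
RS⁻: pKₐ(RSH (a thiol)) ≈ 10.5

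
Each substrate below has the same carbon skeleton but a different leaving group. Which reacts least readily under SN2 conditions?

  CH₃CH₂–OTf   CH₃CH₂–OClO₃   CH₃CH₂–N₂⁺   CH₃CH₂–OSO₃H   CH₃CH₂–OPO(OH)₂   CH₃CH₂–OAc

CH₃CH₂–OAc

Same R in every case — rank the leaving groups.
Leaving-group ability tracks the stability of the departed species; conjugate-acid pKₐ is the usual yardstick (lower pKₐ → better LG).
CH₃CH₂–N₂⁺ loses N₂: no meaningful conjugate acid; N₂ departs as an exceptionally stable neutral molecule
CH₃CH₂–OTf loses OTf⁻: pKₐ(CF₃SO₃H (triflic acid)) ≈ -14
CH₃CH₂–OClO₃ loses ClO₄⁻: pKₐ(HClO₄) ≈ -10
CH₃CH₂–OSO₃H loses HSO₄⁻: pKₐ(H₂SO₄) ≈ -3
CH₃CH₂–OPO(OH)₂ loses H₂PO₄⁻: pKₐ(H₃PO₄) ≈ 2.1
CH₃CH₂–OAc loses AcO⁻: pKₐ(CH₃COOH) ≈ 4.8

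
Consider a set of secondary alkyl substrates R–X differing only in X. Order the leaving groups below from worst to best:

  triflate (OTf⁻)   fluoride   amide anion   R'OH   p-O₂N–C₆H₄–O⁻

A good leaving group is a weak base: the lower the pKₐ of its conjugate acid, the more readily it departs.
triflate (OTf⁻): pKₐ(CF₃SO₃H (triflic acid)) ≈ -14
R'OH: pKₐ(R'OH₂⁺) ≈ -2.4 — neutral; leaves from a protonated ether (an oxonium ion, R–O(H)R'⁺)
fluoride: pKₐ(HF) ≈ 3.2 — small and strongly basic; the poor halide leaving group
p-O₂N–C₆H₄–O⁻: pKₐ(p-nitrophenol) ≈ 7.2
amide anion: pKₐ(NH₃) ≈ 38 — extremely strong base; never a leaving group
Listed from poorest to best leaving group as asked.

amide anion < p-O₂N–C₆H₄–O⁻ < fluoride < R'OH < triflate (OTf⁻)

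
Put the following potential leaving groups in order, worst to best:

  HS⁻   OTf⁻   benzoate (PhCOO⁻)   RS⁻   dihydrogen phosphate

RS⁻ < HS⁻ < benzoate (PhCOO⁻) < dihydrogen phosphate < OTf⁻

Rank by basicity of the departing species: weakest base leaves most easily.
OTf⁻: pKₐ(CF₃SO₃H (triflic acid)) ≈ -14
dihydrogen phosphate: pKₐ(H₃PO₄) ≈ 2.1 — moderate base; biological leaving group after further activation
benzoate (PhCOO⁻): pKₐ(C₆H₅COOH) ≈ 4.2
HS⁻: pKₐ(H₂S) ≈ 7
RS⁻: pKₐ(RSH (a thiol)) ≈ 10.5
Reversing gives the worst-to-best order requested.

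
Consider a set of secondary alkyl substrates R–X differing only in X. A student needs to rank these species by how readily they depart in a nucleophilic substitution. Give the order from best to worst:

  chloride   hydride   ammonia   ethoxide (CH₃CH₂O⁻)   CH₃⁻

chloride > ammonia > ethoxide (CH₃CH₂O⁻) > hydride > CH₃⁻

chloride: pKₐ(HCl) ≈ -7
ammonia: pKₐ(NH₄⁺) ≈ 9.2
ethoxide (CH₃CH₂O⁻): pKₐ(CH₃CH₂OH) ≈ 16
hydride: pKₐ(H₂) ≈ 36
CH₃⁻: pKₐ(CH₄) ≈ 48 — unstabilised carbanion; the worst conceivable leaving group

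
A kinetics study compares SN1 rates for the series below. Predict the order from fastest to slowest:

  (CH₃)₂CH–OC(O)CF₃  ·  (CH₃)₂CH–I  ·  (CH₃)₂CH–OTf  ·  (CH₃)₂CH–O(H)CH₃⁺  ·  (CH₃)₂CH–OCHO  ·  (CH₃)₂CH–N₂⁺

(CH₃)₂CH–N₂⁺ > (CH₃)₂CH–OTf > (CH₃)₂CH–I > (CH₃)₂CH–O(H)CH₃⁺ > (CH₃)₂CH–OC(O)CF₃ > (CH₃)₂CH–OCHO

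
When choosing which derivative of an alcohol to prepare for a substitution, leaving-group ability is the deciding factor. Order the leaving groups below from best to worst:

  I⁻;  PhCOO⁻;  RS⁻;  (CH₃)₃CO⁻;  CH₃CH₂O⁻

A good leaving group is a weak base: the lower the pKₐ of its conjugate acid, the more readily it departs.
I⁻: pKₐ(HI) ≈ -10 — large, highly polarisable; very weak base
PhCOO⁻: pKₐ(C₆H₅COOH) ≈ 4.2 — aryl carboxylate
RS⁻: pKₐ(RSH (a thiol)) ≈ 10.5
CH₃CH₂O⁻: pKₐ(CH₃CH₂OH) ≈ 16
(CH₃)₃CO⁻: pKₐ(t-BuOH) ≈ 18 — bulky, strongly basic alkoxide

I⁻ > PhCOO⁻ > RS⁻ > CH₃CH₂O⁻ > (CH₃)₃CO⁻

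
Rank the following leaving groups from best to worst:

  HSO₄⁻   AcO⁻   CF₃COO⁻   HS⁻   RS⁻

Rank by basicity of the departing species: weakest base leaves most easily.
HSO₄⁻: pKₐ(H₂SO₄) ≈ -3
CF₃COO⁻: pKₐ(CF₃COOH) ≈ 0.2
AcO⁻: pKₐ(CH₃COOH) ≈ 4.8
HS⁻: pKₐ(H₂S) ≈ 7
RS⁻: pKₐ(RSH (a thiol)) ≈ 10.5

HSO₄⁻ > CF₃COO⁻ > AcO⁻ > HS⁻ > RS⁻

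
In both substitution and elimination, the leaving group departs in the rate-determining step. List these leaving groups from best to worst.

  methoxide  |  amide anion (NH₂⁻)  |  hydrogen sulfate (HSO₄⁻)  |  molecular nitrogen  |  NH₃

molecular nitrogen > hydrogen sulfate (HSO₄⁻) > NH₃ > methoxide > amide anion (NH₂⁻)

A good leaving group is a weak base: the lower the pKₐ of its conjugate acid, the more readily it departs.
molecular nitrogen: no meaningful conjugate acid; N₂ departs as an exceptionally stable neutral molecule
hydrogen sulfate (HSO₄⁻): pKₐ(H₂SO₄) ≈ -3
NH₃: pKₐ(NH₄⁺) ≈ 9.2
methoxide: pKₐ(CH₃OH) ≈ 15.5 — strong base; alkoxides do not leave unassisted
amide anion (NH₂⁻): pKₐ(NH₃) ≈ 38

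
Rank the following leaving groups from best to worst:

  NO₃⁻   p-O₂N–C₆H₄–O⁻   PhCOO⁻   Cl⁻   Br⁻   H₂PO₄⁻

Br⁻ > Cl⁻ > NO₃⁻ > H₂PO₄⁻ > PhCOO⁻ > p-O₂N–C₆H₄–O⁻

Leaving-group ability tracks the stability of the departed species; conjugate-acid pKₐ is the usual yardstick (lower pKₐ → better LG).
Br⁻: pKₐ(HBr) ≈ -9 — weak base; good leaving group
Cl⁻: pKₐ(HCl) ≈ -7
NO₃⁻: pKₐ(HNO₃) ≈ -1.3
H₂PO₄⁻: pKₐ(H₃PO₄) ≈ 2.1
PhCOO⁻: pKₐ(C₆H₅COOH) ≈ 4.2
p-O₂N–C₆H₄–O⁻: pKₐ(p-nitrophenol) ≈ 7.2 — nitro group delocalises the charge; the classic chromogenic LG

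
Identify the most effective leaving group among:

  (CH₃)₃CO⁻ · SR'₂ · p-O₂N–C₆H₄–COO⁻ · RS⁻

SR'₂

A good leaving group is a weak base: the lower the pKₐ of its conjugate acid, the more readily it departs.
SR'₂: pKₐ(R'₂SH⁺) ≈ -7
p-O₂N–C₆H₄–COO⁻: pKₐ(p-nitrobenzoic acid) ≈ 3.4
RS⁻: pKₐ(RSH (a thiol)) ≈ 10.5
(CH₃)₃CO⁻: pKₐ(t-BuOH) ≈ 18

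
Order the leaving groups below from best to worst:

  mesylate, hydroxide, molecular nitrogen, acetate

molecular nitrogen > mesylate > acetate > hydroxide

Leaving-group ability tracks the stability of the departed species; conjugate-acid pKₐ is the usual yardstick (lower pKₐ → better LG).
molecular nitrogen: no meaningful conjugate acid; N₂ departs as an exceptionally stable neutral molecule
mesylate: pKₐ(CH₃SO₃H (MsOH)) ≈ -1.9 — resonance-delocalised alkanesulfonate
acetate: pKₐ(CH₃COOH) ≈ 4.8 — resonance-stabilised but still a weak base
hydroxide: pKₐ(H₂O) ≈ 15.7 — strong base; essentially never leaves without prior activation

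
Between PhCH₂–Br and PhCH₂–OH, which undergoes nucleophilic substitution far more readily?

PhCH₂–Br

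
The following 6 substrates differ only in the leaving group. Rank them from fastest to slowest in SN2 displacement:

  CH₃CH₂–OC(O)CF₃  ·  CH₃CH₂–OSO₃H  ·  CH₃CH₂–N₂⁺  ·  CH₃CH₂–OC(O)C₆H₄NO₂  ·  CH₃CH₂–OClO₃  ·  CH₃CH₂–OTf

Identical carbon frameworks mean the comparison reduces to leaving-group quality.
The more stable X⁻ (or X) is on its own — i.e. the weaker a base it is — the better a leaving group it makes.
CH₃CH₂–N₂⁺ loses N₂: no meaningful conjugate acid; N₂ departs as an exceptionally stable neutral molecule
CH₃CH₂–OTf loses OTf⁻: pKₐ(CF₃SO₃H (triflic acid)) ≈ -14
CH₃CH₂–OClO₃ loses ClO₄⁻: pKₐ(HClO₄) ≈ -10
CH₃CH₂–OSO₃H loses HSO₄⁻: pKₐ(H₂SO₄) ≈ -3
CH₃CH₂–OC(O)CF₃ loses CF₃COO⁻: pKₐ(CF₃COOH) ≈ 0.2
CH₃CH₂–OC(O)C₆H₄NO₂ loses p-O₂N–C₆H₄–COO⁻: pKₐ(p-nitrobenzoic acid) ≈ 3.4

CH₃CH₂–N₂⁺ > CH₃CH₂–OTf > CH₃CH₂–OClO₃ > CH₃CH₂–OSO₃H > CH₃CH₂–OC(O)CF₃ > CH₃CH₂–OC(O)C₆H₄NO₂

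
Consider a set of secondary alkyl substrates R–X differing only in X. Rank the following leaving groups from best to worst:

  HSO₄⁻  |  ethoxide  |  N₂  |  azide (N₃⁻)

N₂ > HSO₄⁻ > azide (N₃⁻) > ethoxide

N₂: no meaningful conjugate acid; N₂ departs as an exceptionally stable neutral molecule
HSO₄⁻: pKₐ(H₂SO₄) ≈ -3 — conjugate base of a strong mineral acid
azide (N₃⁻): pKₐ(HN₃) ≈ 4.7 — linear, resonance-stabilised
ethoxide: pKₐ(CH₃CH₂OH) ≈ 16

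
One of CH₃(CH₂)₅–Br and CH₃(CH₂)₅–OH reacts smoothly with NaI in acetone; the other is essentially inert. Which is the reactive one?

From CH₃(CH₂)₅–OH the departing group would be OH⁻ (pKₐ(H₂O) ≈ 15.7). Strong base; essentially never leaves without prior activation.
From CH₃(CH₂)₅–Br the leaving group is Br⁻ (pKₐ(HBr) ≈ -9). Weak base; good leaving group.
(In practice CH₃(CH₂)₅–Br is made from CH₃(CH₂)₅–OH by treatment with PBr₃, replacing the hydroxyl with bromide.)

CH₃(CH₂)₅–Br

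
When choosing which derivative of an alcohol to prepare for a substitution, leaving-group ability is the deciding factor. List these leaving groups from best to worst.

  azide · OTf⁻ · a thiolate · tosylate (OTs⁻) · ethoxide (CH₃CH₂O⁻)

A good leaving group is a weak base: the lower the pKₐ of its conjugate acid, the more readily it departs.
OTf⁻: pKₐ(CF₃SO₃H (triflic acid)) ≈ -14 — charge spread over three oxygens and a CF₃ group; the premier leaving group in synthesis
tosylate (OTs⁻): pKₐ(p-CH₃C₆H₄SO₃H (TsOH)) ≈ -2.8
azide: pKₐ(HN₃) ≈ 4.7 — linear, resonance-stabilised
a thiolate: pKₐ(RSH (a thiol)) ≈ 10.5 — moderately basic; rarely leaves without activation
ethoxide (CH₃CH₂O⁻): pKₐ(CH₃CH₂OH) ≈ 16

OTf⁻ > tosylate (OTs⁻) > azide > a thiolate > ethoxide (CH₃CH₂O⁻)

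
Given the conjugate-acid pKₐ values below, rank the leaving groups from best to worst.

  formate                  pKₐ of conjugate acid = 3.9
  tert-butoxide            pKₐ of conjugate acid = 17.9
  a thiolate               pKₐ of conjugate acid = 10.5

Lower conjugate-acid pKₐ ⇒ weaker base ⇒ better leaving group.
Sorting by the given values: formate (3.9), a thiolate (10.5), tert-butoxide (17.9).

formate > a thiolate > tert-butoxide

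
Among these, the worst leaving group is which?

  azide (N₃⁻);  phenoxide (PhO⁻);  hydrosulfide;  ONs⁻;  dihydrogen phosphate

phenoxide (PhO⁻)

Leaving-group ability tracks the stability of the departed species; conjugate-acid pKₐ is the usual yardstick (lower pKₐ → better LG).
ONs⁻: pKₐ(p-O₂NC₆H₄SO₃H) ≈ -3.5
dihydrogen phosphate: pKₐ(H₃PO₄) ≈ 2.1
azide (N₃⁻): pKₐ(HN₃) ≈ 4.7
hydrosulfide: pKₐ(H₂S) ≈ 7
phenoxide (PhO⁻): pKₐ(C₆H₅OH (phenol)) ≈ 10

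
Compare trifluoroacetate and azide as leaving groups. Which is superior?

trifluoroacetate

trifluoroacetate is the better leaving group.
pKₐ(CF₃COOH) ≈ 0.2 versus pKₐ(HN₃) ≈ 4.7: trifluoroacetate is the much weaker base.
Strongly electron-withdrawing CF₃ stabilises the carboxylate.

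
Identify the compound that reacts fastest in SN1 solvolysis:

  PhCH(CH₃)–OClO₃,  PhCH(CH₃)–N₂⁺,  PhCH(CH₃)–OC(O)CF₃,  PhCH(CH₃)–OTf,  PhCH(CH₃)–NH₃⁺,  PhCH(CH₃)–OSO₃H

Identical carbon frameworks mean the comparison reduces to leaving-group quality.
The more stable X⁻ (or X) is on its own — i.e. the weaker a base it is — the better a leaving group it makes.
PhCH(CH₃)–N₂⁺ loses N₂: no meaningful conjugate acid; N₂ departs as an exceptionally stable neutral molecule
PhCH(CH₃)–OTf loses OTf⁻: pKₐ(CF₃SO₃H (triflic acid)) ≈ -14
PhCH(CH₃)–OClO₃ loses ClO₄⁻: pKₐ(HClO₄) ≈ -10
PhCH(CH₃)–OSO₃H loses HSO₄⁻: pKₐ(H₂SO₄) ≈ -3
PhCH(CH₃)–OC(O)CF₃ loses CF₃COO⁻: pKₐ(CF₃COOH) ≈ 0.2
PhCH(CH₃)–NH₃⁺ loses NH₃: pKₐ(NH₄⁺) ≈ 9.2

PhCH(CH₃)–N₂⁺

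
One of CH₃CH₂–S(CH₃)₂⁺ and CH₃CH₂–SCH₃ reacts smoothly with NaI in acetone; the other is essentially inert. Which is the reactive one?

CH₃CH₂–S(CH₃)₂⁺

From CH₃CH₂–SCH₃ the departing group would be RS⁻ (pKₐ(RSH (a thiol)) ≈ 10.5). Moderately basic; rarely leaves without activation.
From CH₃CH₂–S(CH₃)₂⁺ the leaving group is SR'₂ (pKₐ(R'₂SH⁺) ≈ -7). Neutral; leaves from a sulfonium salt (R–SR'₂⁺).
(In practice CH₃CH₂–S(CH₃)₂⁺ is made from CH₃CH₂–SCH₃ by S-methylation with CH₃I, allowing neutral dimethyl sulfide, rather than methanethiolate, to depart.)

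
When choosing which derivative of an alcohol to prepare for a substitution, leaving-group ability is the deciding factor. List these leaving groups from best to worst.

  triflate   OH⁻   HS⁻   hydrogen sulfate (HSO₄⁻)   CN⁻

triflate > hydrogen sulfate (HSO₄⁻) > HS⁻ > CN⁻ > OH⁻

The more stable X⁻ (or X) is on its own — i.e. the weaker a base it is — the better a leaving group it makes.
triflate: pKₐ(CF₃SO₃H (triflic acid)) ≈ -14 — charge spread over three oxygens and a CF₃ group; the premier leaving group in synthesis
hydrogen sulfate (HSO₄⁻): pKₐ(H₂SO₄) ≈ -3 — conjugate base of a strong mineral acid
HS⁻: pKₐ(H₂S) ≈ 7
CN⁻: pKₐ(HCN) ≈ 9.2 — sp carbon stabilises the charge somewhat, but still a poor LG
OH⁻: pKₐ(H₂O) ≈ 15.7 — strong base; essentially never leaves without prior activation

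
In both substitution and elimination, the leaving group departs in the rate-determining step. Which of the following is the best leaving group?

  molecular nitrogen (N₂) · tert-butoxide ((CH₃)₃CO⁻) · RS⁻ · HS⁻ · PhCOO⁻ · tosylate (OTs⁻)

Leaving-group ability tracks the stability of the departed species; conjugate-acid pKₐ is the usual yardstick (lower pKₐ → better LG).
molecular nitrogen (N₂): no meaningful conjugate acid; N₂ departs as an exceptionally stable neutral molecule
tosylate (OTs⁻): pKₐ(p-CH₃C₆H₄SO₃H (TsOH)) ≈ -2.8
PhCOO⁻: pKₐ(C₆H₅COOH) ≈ 4.2
HS⁻: pKₐ(H₂S) ≈ 7
RS⁻: pKₐ(RSH (a thiol)) ≈ 10.5
tert-butoxide ((CH₃)₃CO⁻): pKₐ(t-BuOH) ≈ 18

molecular nitrogen (N₂)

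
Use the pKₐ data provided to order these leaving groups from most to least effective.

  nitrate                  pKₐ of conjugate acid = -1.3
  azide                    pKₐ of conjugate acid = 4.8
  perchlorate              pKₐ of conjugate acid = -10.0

Lower conjugate-acid pKₐ ⇒ weaker base ⇒ better leaving group.
Sorting by the given values: perchlorate (-10.0), nitrate (-1.3), azide (4.8).

perchlorate > nitrate > azide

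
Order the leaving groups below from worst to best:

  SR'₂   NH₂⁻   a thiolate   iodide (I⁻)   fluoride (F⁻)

iodide (I⁻): pKₐ(HI) ≈ -10
SR'₂: pKₐ(R'₂SH⁺) ≈ -7
fluoride (F⁻): pKₐ(HF) ≈ 3.2
a thiolate: pKₐ(RSH (a thiol)) ≈ 10.5
NH₂⁻: pKₐ(NH₃) ≈ 38
Reversing gives the worst-to-best order requested.

NH₂⁻ < a thiolate < fluoride (F⁻) < SR'₂ < iodide (I⁻)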